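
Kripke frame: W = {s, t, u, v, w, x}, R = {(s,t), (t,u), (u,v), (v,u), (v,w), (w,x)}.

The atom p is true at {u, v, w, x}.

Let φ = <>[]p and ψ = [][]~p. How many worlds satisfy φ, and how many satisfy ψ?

5 and 2

For <>[]p:
s: successors {t}; []p there: t:T. ✓
t: successors {u}; []p there: u:T. ✓
u: successors {v}; []p there: v:T. ✓
v: successors {u, w}; []p there: u:T, w:T. ✓
w: successors {x}; []p there: x:T. ✓
x: no successors, so <>[]p fails. ✗
— 5 worlds.
For [][]~p:
s: successors {t}; []~p there: t:F. ✗
t: successors {u}; []~p there: u:F. ✗
u: successors {v}; []~p there: v:F. ✗
v: successors {u, w}; []~p there: u:F, w:F. ✗
w: successors {x}; []~p there: x:T. ✓
x: no successors, so [][]~p holds vacuously. ✓
— 2 worlds.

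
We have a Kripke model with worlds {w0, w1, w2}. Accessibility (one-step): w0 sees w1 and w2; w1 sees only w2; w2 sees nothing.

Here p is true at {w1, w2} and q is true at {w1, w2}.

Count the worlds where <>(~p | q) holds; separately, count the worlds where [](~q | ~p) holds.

2 and 1

For <>(~p | q):
w0: successors {w1, w2}; ~p | q there: w1:T, w2:T. ✓
w1: successors {w2}; ~p | q there: w2:T. ✓
w2: no successors, so <>(~p | q) fails. ✗
— 2 worlds.
For [](~q | ~p):
w0: successors {w1, w2}; ~q | ~p there: w1:F, w2:F. ✗
w1: successors {w2}; ~q | ~p there: w2:F. ✗
w2: no successors, so [](~q | ~p) holds vacuously. ✓
— 1 world.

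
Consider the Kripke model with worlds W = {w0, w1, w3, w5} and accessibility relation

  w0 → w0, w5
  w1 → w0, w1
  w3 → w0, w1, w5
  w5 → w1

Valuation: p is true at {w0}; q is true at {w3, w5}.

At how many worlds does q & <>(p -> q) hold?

w0: q is F, <>(p -> q) is T. ✗
w1: q is F, <>(p -> q) is T. ✗
w3: q is T, <>(p -> q) is T. ✓
w5: q is T, <>(p -> q) is T. ✓
Satisfying worlds: {w3, w5}.

2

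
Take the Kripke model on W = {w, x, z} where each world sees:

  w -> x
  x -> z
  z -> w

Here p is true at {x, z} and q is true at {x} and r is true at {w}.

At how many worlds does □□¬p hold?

1

w: successors {x}; □¬p there: x:F. ✗
x: successors {z}; □¬p there: z:T. ✓
z: successors {w}; □¬p there: w:F. ✗
Satisfying worlds: {x}.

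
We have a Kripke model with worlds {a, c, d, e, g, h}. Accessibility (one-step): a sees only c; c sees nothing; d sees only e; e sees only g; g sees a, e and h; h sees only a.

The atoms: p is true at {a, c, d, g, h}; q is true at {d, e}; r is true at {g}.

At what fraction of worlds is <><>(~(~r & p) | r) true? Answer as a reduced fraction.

a: successors {c}; <>(~(~r & p) | r) there: c:F. ✗
c: no successors, so <><>(~(~r & p) | r) fails. ✗
d: successors {e}; <>(~(~r & p) | r) there: e:T. ✓
e: successors {g}; <>(~(~r & p) | r) there: g:T. ✓
g: successors {a, e, h}; <>(~(~r & p) | r) there: a:F, e:T, h:F. ✓
h: successors {a}; <>(~(~r & p) | r) there: a:F. ✗
That's 3 of 6 worlds, so 3/6 = 1/2.

1/2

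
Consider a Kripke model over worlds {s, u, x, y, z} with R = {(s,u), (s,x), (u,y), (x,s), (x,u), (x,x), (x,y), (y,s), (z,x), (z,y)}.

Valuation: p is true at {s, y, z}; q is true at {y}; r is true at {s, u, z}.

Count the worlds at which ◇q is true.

3

s: successors {u, x}; q there: u:F, x:F. ✗
u: successors {y}; q there: y:T. ✓
x: successors {s, u, x, y}; q there: s:F, u:F, x:F, y:T. ✓
y: successors {s}; q there: s:F. ✗
z: successors {x, y}; q there: x:F, y:T. ✓
Satisfying worlds: {u, x, z}.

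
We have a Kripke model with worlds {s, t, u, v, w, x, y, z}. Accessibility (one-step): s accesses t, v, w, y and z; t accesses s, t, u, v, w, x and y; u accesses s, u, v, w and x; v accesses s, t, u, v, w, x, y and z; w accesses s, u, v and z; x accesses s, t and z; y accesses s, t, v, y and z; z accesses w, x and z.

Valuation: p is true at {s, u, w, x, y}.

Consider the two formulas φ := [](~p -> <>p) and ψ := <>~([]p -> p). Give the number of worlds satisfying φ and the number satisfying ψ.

8 and 0

For [](~p -> <>p):
s: successors {t, v, w, y, z}; ~p -> <>p there: t:T, v:T, w:T, y:T, z:T. ✓
t: successors {s, t, u, v, w, x, y}; ~p -> <>p there: s:T, t:T, u:T, v:T, w:T, x:T, y:T. ✓
u: successors {s, u, v, w, x}; ~p -> <>p there: s:T, u:T, v:T, w:T, x:T. ✓
v: successors {s, t, u, v, w, x, y, z}; ~p -> <>p there: s:T, t:T, u:T, v:T, w:T, x:T, y:T, z:T. ✓
w: successors {s, u, v, z}; ~p -> <>p there: s:T, u:T, v:T, z:T. ✓
x: successors {s, t, z}; ~p -> <>p there: s:T, t:T, z:T. ✓
y: successors {s, t, v, y, z}; ~p -> <>p there: s:T, t:T, v:T, y:T, z:T. ✓
z: successors {w, x, z}; ~p -> <>p there: w:T, x:T, z:T. ✓
— 8 worlds.
For <>~([]p -> p):
s: successors {t, v, w, y, z}; ~([]p -> p) there: t:F, v:F, w:F, y:F, z:F. ✗
t: successors {s, t, u, v, w, x, y}; ~([]p -> p) there: s:F, t:F, u:F, v:F, w:F, x:F, y:F. ✗
u: successors {s, u, v, w, x}; ~([]p -> p) there: s:F, u:F, v:F, w:F, x:F. ✗
v: successors {s, t, u, v, w, x, y, z}; ~([]p -> p) there: s:F, t:F, u:F, v:F, w:F, x:F, y:F, z:F. ✗
w: successors {s, u, v, z}; ~([]p -> p) there: s:F, u:F, v:F, z:F. ✗
x: successors {s, t, z}; ~([]p -> p) there: s:F, t:F, z:F. ✗
y: successors {s, t, v, y, z}; ~([]p -> p) there: s:F, t:F, v:F, y:F, z:F. ✗
z: successors {w, x, z}; ~([]p -> p) there: w:F, x:F, z:F. ✗
— 0 worlds.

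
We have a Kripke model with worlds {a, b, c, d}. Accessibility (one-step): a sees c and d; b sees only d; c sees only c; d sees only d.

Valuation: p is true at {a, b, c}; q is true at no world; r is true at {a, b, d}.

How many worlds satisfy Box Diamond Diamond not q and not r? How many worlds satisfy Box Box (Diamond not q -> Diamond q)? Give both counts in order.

1 and 0

For Box Diamond Diamond not q and not r:
a: Box Diamond Diamond not q is T, not r is F. ✗
b: Box Diamond Diamond not q is T, not r is F. ✗
c: Box Diamond Diamond not q is T, not r is T. ✓
d: Box Diamond Diamond not q is T, not r is F. ✗
— 1 world.
For Box Box (Diamond not q -> Diamond q):
a: successors {c, d}; Box (Diamond not q -> Diamond q) there: c:F, d:F. ✗
b: successors {d}; Box (Diamond not q -> Diamond q) there: d:F. ✗
c: successors {c}; Box (Diamond not q -> Diamond q) there: c:F. ✗
d: successors {d}; Box (Diamond not q -> Diamond q) there: d:F. ✗
— 0 worlds.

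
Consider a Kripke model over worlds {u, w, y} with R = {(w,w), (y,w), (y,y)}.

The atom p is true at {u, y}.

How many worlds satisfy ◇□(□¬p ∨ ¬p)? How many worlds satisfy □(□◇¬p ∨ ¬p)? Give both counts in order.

For ◇□(□¬p ∨ ¬p):
u: no successors, so ◇□(□¬p ∨ ¬p) fails. ✗
w: successors {w}; □(□¬p ∨ ¬p) there: w:T. ✓
y: successors {w, y}; □(□¬p ∨ ¬p) there: w:T, y:F. ✓
— 2 worlds.
For □(□◇¬p ∨ ¬p):
u: no successors, so □(□◇¬p ∨ ¬p) holds vacuously. ✓
w: successors {w}; □◇¬p ∨ ¬p there: w:T. ✓
y: successors {w, y}; □◇¬p ∨ ¬p there: w:T, y:T. ✓
— 3 worlds.

2 and 3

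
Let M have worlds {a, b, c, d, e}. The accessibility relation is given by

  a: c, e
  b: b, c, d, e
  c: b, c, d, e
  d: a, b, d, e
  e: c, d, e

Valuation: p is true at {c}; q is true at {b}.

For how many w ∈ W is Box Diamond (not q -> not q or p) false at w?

a: successors {c, e}; Diamond (not q -> not q or p) there: c:T, e:T. ✓
b: successors {b, c, d, e}; Diamond (not q -> not q or p) there: b:T, c:T, d:T, e:T. ✓
c: successors {b, c, d, e}; Diamond (not q -> not q or p) there: b:T, c:T, d:T, e:T. ✓
d: successors {a, b, d, e}; Diamond (not q -> not q or p) there: a:T, b:T, d:T, e:T. ✓
e: successors {c, d, e}; Diamond (not q -> not q or p) there: c:T, d:T, e:T. ✓
Satisfying worlds: {a, b, c, d, e}.
So Box Diamond (not q -> not q or p) fails at the other 0 worlds.

0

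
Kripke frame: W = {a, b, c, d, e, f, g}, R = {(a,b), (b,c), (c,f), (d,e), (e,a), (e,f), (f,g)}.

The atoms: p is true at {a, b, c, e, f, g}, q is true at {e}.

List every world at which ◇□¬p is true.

a: successors {b}; □¬p there: b:F. ✗
b: successors {c}; □¬p there: c:F. ✗
c: successors {f}; □¬p there: f:F. ✗
d: successors {e}; □¬p there: e:F. ✗
e: successors {a, f}; □¬p there: a:F, f:F. ✗
f: successors {g}; □¬p there: g:T. ✓
g: no successors, so ◇□¬p fails. ✗

{f}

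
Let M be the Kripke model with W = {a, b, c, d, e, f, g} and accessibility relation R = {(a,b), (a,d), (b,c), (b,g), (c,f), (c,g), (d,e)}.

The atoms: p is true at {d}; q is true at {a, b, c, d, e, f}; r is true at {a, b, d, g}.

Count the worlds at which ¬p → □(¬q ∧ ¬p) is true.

4

a: ¬p is T, □(¬q ∧ ¬p) is F. ✗
b: ¬p is T, □(¬q ∧ ¬p) is F. ✗
c: ¬p is T, □(¬q ∧ ¬p) is F. ✗
d: ¬p is F, □(¬q ∧ ¬p) is F. ✓
e: ¬p is T, □(¬q ∧ ¬p) is T. ✓
f: ¬p is T, □(¬q ∧ ¬p) is T. ✓
g: ¬p is T, □(¬q ∧ ¬p) is T. ✓
Satisfying worlds: {d, e, f, g}.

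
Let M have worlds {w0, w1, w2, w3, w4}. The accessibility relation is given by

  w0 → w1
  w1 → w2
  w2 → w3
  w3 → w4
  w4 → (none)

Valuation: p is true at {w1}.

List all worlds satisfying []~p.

w0: successors {w1}; ~p there: w1:F. ✗
w1: successors {w2}; ~p there: w2:T. ✓
w2: successors {w3}; ~p there: w3:T. ✓
w3: successors {w4}; ~p there: w4:T. ✓
w4: no successors, so []~p holds vacuously. ✓

{w1, w2, w3, w4}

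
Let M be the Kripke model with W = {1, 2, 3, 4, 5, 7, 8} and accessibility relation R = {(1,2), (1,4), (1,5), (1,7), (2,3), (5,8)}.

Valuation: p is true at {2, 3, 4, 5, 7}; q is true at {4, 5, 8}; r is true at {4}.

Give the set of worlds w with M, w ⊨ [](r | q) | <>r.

1: [](r | q) is F, <>r is T. ✓
2: [](r | q) is F, <>r is F. ✗
3: [](r | q) is T, <>r is F. ✓
4: [](r | q) is T, <>r is F. ✓
5: [](r | q) is T, <>r is F. ✓
7: [](r | q) is T, <>r is F. ✓
8: [](r | q) is T, <>r is F. ✓

{1, 3, 4, 5, 7, 8}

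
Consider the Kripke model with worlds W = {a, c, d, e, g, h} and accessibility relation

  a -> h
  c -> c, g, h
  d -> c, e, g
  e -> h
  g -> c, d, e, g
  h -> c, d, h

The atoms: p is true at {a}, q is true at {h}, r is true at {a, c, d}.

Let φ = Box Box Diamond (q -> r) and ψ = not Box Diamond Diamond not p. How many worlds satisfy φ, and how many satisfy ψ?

For Box Box Diamond (q -> r):
a: successors {h}; Box Diamond (q -> r) there: h:T. ✓
c: successors {c, g, h}; Box Diamond (q -> r) there: c:T, g:F, h:T. ✗
d: successors {c, e, g}; Box Diamond (q -> r) there: c:T, e:T, g:F. ✗
e: successors {h}; Box Diamond (q -> r) there: h:T. ✓
g: successors {c, d, e, g}; Box Diamond (q -> r) there: c:T, d:F, e:T, g:F. ✗
h: successors {c, d, h}; Box Diamond (q -> r) there: c:T, d:F, h:T. ✗
— 2 worlds.
For not Box Diamond Diamond not p:
a: Box Diamond Diamond not p is T. ✗
c: Box Diamond Diamond not p is T. ✗
d: Box Diamond Diamond not p is T. ✗
e: Box Diamond Diamond not p is T. ✗
g: Box Diamond Diamond not p is T. ✗
h: Box Diamond Diamond not p is T. ✗
— 0 worlds.

2 and 0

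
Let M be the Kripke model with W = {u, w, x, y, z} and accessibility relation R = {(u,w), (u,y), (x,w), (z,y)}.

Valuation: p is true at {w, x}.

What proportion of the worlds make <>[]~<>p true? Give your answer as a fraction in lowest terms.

3/5

u: successors {w, y}; []~<>p there: w:T, y:T. ✓
w: no successors, so <>[]~<>p fails. ✗
x: successors {w}; []~<>p there: w:T. ✓
y: no successors, so <>[]~<>p fails. ✗
z: successors {y}; []~<>p there: y:T. ✓
That's 3 of 5 worlds, so 3/5.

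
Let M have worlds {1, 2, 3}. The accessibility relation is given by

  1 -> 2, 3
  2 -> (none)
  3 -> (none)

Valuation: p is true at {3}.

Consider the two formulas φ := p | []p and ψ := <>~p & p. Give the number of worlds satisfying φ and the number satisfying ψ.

2 and 0

For p | []p:
1: p is F, []p is F. ✗
2: p is F, []p is T. ✓
3: p is T, []p is T. ✓
— 2 worlds.
For <>~p & p:
1: <>~p is T, p is F. ✗
2: <>~p is F, p is F. ✗
3: <>~p is F, p is T. ✗
— 0 worlds.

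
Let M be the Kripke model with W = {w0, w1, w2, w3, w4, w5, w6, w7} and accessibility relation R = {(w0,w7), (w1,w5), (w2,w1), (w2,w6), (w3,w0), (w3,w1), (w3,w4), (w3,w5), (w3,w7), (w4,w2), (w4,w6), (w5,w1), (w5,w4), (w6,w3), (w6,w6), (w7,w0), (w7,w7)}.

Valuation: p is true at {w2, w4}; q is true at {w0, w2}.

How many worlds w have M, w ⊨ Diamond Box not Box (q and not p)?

w0: successors {w7}; Box not Box (q and not p) there: w7:T. ✓
w1: successors {w5}; Box not Box (q and not p) there: w5:T. ✓
w2: successors {w1, w6}; Box not Box (q and not p) there: w1:T, w6:T. ✓
w3: successors {w0, w1, w4, w5, w7}; Box not Box (q and not p) there: w0:T, w1:T, w4:T, w5:T, w7:T. ✓
w4: successors {w2, w6}; Box not Box (q and not p) there: w2:T, w6:T. ✓
w5: successors {w1, w4}; Box not Box (q and not p) there: w1:T, w4:T. ✓
w6: successors {w3, w6}; Box not Box (q and not p) there: w3:T, w6:T. ✓
w7: successors {w0, w7}; Box not Box (q and not p) there: w0:T, w7:T. ✓
Satisfying worlds: {w0, w1, w2, w3, w4, w5, w6, w7}.

8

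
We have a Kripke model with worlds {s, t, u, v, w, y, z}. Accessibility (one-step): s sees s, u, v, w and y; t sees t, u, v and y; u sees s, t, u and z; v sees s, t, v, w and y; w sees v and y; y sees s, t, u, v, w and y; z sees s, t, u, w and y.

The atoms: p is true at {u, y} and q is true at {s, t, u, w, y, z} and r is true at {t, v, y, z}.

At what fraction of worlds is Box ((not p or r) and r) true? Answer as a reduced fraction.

s: successors {s, u, v, w, y}; (not p or r) and r there: s:F, u:F, v:T, w:F, y:T. ✗
t: successors {t, u, v, y}; (not p or r) and r there: t:T, u:F, v:T, y:T. ✗
u: successors {s, t, u, z}; (not p or r) and r there: s:F, t:T, u:F, z:T. ✗
v: successors {s, t, v, w, y}; (not p or r) and r there: s:F, t:T, v:T, w:F, y:T. ✗
w: successors {v, y}; (not p or r) and r there: v:T, y:T. ✓
y: successors {s, t, u, v, w, y}; (not p or r) and r there: s:F, t:T, u:F, v:T, w:F, y:T. ✗
z: successors {s, t, u, w, y}; (not p or r) and r there: s:F, t:T, u:F, w:F, y:T. ✗
That's 1 of 7 worlds, so 1/7.

1/7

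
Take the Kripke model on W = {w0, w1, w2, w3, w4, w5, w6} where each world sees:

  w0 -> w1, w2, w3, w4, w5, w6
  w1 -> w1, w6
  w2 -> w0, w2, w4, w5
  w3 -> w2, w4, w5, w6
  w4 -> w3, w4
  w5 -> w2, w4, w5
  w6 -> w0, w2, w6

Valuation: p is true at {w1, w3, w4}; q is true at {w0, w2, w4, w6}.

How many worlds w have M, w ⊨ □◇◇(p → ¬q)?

w0: successors {w1, w2, w3, w4, w5, w6}; ◇◇(p → ¬q) there: w1:T, w2:T, w3:T, w4:T, w5:T, w6:T. ✓
w1: successors {w1, w6}; ◇◇(p → ¬q) there: w1:T, w6:T. ✓
w2: successors {w0, w2, w4, w5}; ◇◇(p → ¬q) there: w0:T, w2:T, w4:T, w5:T. ✓
w3: successors {w2, w4, w5, w6}; ◇◇(p → ¬q) there: w2:T, w4:T, w5:T, w6:T. ✓
w4: successors {w3, w4}; ◇◇(p → ¬q) there: w3:T, w4:T. ✓
w5: successors {w2, w4, w5}; ◇◇(p → ¬q) there: w2:T, w4:T, w5:T. ✓
w6: successors {w0, w2, w6}; ◇◇(p → ¬q) there: w0:T, w2:T, w6:T. ✓
Satisfying worlds: {w0, w1, w2, w3, w4, w5, w6}.

7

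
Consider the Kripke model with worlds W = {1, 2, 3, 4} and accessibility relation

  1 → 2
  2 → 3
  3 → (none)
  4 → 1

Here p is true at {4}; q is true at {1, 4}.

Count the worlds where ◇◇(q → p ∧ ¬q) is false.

1: successors {2}; ◇(q → p ∧ ¬q) there: 2:T. ✓
2: successors {3}; ◇(q → p ∧ ¬q) there: 3:F. ✗
3: no successors, so ◇◇(q → p ∧ ¬q) fails. ✗
4: successors {1}; ◇(q → p ∧ ¬q) there: 1:T. ✓
Satisfying worlds: {1, 4}.
So ◇◇(q → p ∧ ¬q) fails at the other 2 worlds.

2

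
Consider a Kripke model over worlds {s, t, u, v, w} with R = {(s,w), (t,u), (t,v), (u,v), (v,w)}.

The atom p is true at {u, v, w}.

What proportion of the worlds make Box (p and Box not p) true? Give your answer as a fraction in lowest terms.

3/5

s: successors {w}; p and Box not p there: w:T. ✓
t: successors {u, v}; p and Box not p there: u:F, v:F. ✗
u: successors {v}; p and Box not p there: v:F. ✗
v: successors {w}; p and Box not p there: w:T. ✓
w: no successors, so Box (p and Box not p) holds vacuously. ✓
That's 3 of 5 worlds, so 3/5.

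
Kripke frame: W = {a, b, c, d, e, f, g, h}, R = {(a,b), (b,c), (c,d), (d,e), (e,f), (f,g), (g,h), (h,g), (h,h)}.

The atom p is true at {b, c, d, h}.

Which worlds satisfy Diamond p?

a: successors {b}; p there: b:T. ✓
b: successors {c}; p there: c:T. ✓
c: successors {d}; p there: d:T. ✓
d: successors {e}; p there: e:F. ✗
e: successors {f}; p there: f:F. ✗
f: successors {g}; p there: g:F. ✗
g: successors {h}; p there: h:T. ✓
h: successors {g, h}; p there: g:F, h:T. ✓

{a, b, c, g, h}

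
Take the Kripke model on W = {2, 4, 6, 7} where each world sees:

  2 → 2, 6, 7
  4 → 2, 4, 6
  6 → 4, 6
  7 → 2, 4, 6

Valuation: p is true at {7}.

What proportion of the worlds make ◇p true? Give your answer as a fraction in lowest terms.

1/4

2: successors {2, 6, 7}; p there: 2:F, 6:F, 7:T. ✓
4: successors {2, 4, 6}; p there: 2:F, 4:F, 6:F. ✗
6: successors {4, 6}; p there: 4:F, 6:F. ✗
7: successors {2, 4, 6}; p there: 2:F, 4:F, 6:F. ✗
That's 1 of 4 worlds, so 1/4.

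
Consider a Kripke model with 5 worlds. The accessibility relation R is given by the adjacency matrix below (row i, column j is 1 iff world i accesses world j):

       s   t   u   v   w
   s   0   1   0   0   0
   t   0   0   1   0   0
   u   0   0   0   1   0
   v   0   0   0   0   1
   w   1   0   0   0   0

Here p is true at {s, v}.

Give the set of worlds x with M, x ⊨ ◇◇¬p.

s: successors {t}; ◇¬p there: t:T. ✓
t: successors {u}; ◇¬p there: u:F. ✗
u: successors {v}; ◇¬p there: v:T. ✓
v: successors {w}; ◇¬p there: w:F. ✗
w: successors {s}; ◇¬p there: s:T. ✓

{s, u, w}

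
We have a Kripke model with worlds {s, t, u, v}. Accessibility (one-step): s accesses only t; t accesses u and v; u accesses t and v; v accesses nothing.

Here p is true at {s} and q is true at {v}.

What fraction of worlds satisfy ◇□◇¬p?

1/2

s: successors {t}; □◇¬p there: t:F. ✗
t: successors {u, v}; □◇¬p there: u:F, v:T. ✓
u: successors {t, v}; □◇¬p there: t:F, v:T. ✓
v: no successors, so ◇□◇¬p fails. ✗
That's 2 of 4 worlds, so 2/4 = 1/2.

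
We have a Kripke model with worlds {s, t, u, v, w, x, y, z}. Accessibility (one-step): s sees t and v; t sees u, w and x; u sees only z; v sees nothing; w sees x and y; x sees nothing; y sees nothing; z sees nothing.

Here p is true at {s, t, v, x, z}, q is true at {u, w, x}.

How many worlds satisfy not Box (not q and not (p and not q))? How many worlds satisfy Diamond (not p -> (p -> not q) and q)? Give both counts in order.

4 and 4

For not Box (not q and not (p and not q)):
s: Box (not q and not (p and not q)) is F. ✓
t: Box (not q and not (p and not q)) is F. ✓
u: Box (not q and not (p and not q)) is F. ✓
v: Box (not q and not (p and not q)) is T. ✗
w: Box (not q and not (p and not q)) is F. ✓
x: Box (not q and not (p and not q)) is T. ✗
y: Box (not q and not (p and not q)) is T. ✗
z: Box (not q and not (p and not q)) is T. ✗
— 4 worlds.
For Diamond (not p -> (p -> not q) and q):
s: successors {t, v}; not p -> (p -> not q) and q there: t:T, v:T. ✓
t: successors {u, w, x}; not p -> (p -> not q) and q there: u:T, w:T, x:T. ✓
u: successors {z}; not p -> (p -> not q) and q there: z:T. ✓
v: no successors, so Diamond (not p -> (p -> not q) and q) fails. ✗
w: successors {x, y}; not p -> (p -> not q) and q there: x:T, y:F. ✓
x: no successors, so Diamond (not p -> (p -> not q) and q) fails. ✗
y: no successors, so Diamond (not p -> (p -> not q) and q) fails. ✗
z: no successors, so Diamond (not p -> (p -> not q) and q) fails. ✗
— 4 worlds.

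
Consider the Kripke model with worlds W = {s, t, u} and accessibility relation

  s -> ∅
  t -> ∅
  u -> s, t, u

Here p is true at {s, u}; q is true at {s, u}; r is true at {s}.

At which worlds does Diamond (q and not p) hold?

∅

s: no successors, so Diamond (q and not p) fails. ✗
t: no successors, so Diamond (q and not p) fails. ✗
u: successors {s, t, u}; q and not p there: s:F, t:F, u:F. ✗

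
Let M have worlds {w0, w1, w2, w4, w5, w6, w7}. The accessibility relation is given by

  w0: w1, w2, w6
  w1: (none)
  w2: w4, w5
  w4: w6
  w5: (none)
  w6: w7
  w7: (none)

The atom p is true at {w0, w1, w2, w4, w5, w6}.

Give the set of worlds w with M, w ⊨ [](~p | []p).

{w1, w2, w5, w6, w7}

w0: successors {w1, w2, w6}; ~p | []p there: w1:T, w2:T, w6:F. ✗
w1: no successors, so [](~p | []p) holds vacuously. ✓
w2: successors {w4, w5}; ~p | []p there: w4:T, w5:T. ✓
w4: successors {w6}; ~p | []p there: w6:F. ✗
w5: no successors, so [](~p | []p) holds vacuously. ✓
w6: successors {w7}; ~p | []p there: w7:T. ✓
w7: no successors, so [](~p | []p) holds vacuously. ✓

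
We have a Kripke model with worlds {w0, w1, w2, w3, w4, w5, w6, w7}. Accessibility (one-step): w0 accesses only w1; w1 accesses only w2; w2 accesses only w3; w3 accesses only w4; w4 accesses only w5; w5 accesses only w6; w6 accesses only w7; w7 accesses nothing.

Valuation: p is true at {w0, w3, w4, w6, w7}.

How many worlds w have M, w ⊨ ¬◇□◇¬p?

w0: ◇□◇¬p is F. ✓
w1: ◇□◇¬p is F. ✓
w2: ◇□◇¬p is T. ✗
w3: ◇□◇¬p is F. ✓
w4: ◇□◇¬p is F. ✓
w5: ◇□◇¬p is F. ✓
w6: ◇□◇¬p is T. ✗
w7: ◇□◇¬p is F. ✓
Satisfying worlds: {w0, w1, w3, w4, w5, w7}.

6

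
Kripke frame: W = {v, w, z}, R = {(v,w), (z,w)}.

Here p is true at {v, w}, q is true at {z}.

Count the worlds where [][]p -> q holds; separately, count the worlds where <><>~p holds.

For [][]p -> q:
v: [][]p is T, q is F. ✗
w: [][]p is T, q is F. ✗
z: [][]p is T, q is T. ✓
— 1 world.
For <><>~p:
v: successors {w}; <>~p there: w:F. ✗
w: no successors, so <><>~p fails. ✗
z: successors {w}; <>~p there: w:F. ✗
— 0 worlds.

1 and 0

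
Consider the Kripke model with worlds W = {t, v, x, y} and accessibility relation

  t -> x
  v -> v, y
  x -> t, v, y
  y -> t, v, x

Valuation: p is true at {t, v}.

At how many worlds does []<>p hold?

2

t: successors {x}; <>p there: x:T. ✓
v: successors {v, y}; <>p there: v:T, y:T. ✓
x: successors {t, v, y}; <>p there: t:F, v:T, y:T. ✗
y: successors {t, v, x}; <>p there: t:F, v:T, x:T. ✗
Satisfying worlds: {t, v}.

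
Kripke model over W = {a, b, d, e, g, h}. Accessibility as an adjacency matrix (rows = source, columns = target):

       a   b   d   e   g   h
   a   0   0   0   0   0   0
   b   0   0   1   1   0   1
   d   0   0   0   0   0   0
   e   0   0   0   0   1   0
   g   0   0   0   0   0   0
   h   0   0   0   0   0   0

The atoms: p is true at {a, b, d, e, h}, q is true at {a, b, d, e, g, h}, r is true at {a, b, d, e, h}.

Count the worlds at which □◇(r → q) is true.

a: no successors, so □◇(r → q) holds vacuously. ✓
b: successors {d, e, h}; ◇(r → q) there: d:F, e:T, h:F. ✗
d: no successors, so □◇(r → q) holds vacuously. ✓
e: successors {g}; ◇(r → q) there: g:F. ✗
g: no successors, so □◇(r → q) holds vacuously. ✓
h: no successors, so □◇(r → q) holds vacuously. ✓
Satisfying worlds: {a, d, g, h}.

4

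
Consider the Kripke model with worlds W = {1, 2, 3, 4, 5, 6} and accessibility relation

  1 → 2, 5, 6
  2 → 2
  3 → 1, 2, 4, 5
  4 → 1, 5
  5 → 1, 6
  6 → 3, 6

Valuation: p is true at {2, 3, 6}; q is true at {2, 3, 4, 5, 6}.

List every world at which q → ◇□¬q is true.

{1}

1: q is F, ◇□¬q is F. ✓
2: q is T, ◇□¬q is F. ✗
3: q is T, ◇□¬q is F. ✗
4: q is T, ◇□¬q is F. ✗
5: q is T, ◇□¬q is F. ✗
6: q is T, ◇□¬q is F. ✗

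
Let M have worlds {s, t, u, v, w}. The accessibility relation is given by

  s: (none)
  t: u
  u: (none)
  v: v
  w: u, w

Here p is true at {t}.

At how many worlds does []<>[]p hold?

2

s: no successors, so []<>[]p holds vacuously. ✓
t: successors {u}; <>[]p there: u:F. ✗
u: no successors, so []<>[]p holds vacuously. ✓
v: successors {v}; <>[]p there: v:F. ✗
w: successors {u, w}; <>[]p there: u:F, w:T. ✗
Satisfying worlds: {s, u}.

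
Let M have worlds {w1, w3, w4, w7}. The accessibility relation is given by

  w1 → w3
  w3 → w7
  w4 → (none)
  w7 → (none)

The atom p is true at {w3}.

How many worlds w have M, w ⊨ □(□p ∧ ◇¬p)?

w1: successors {w3}; □p ∧ ◇¬p there: w3:F. ✗
w3: successors {w7}; □p ∧ ◇¬p there: w7:F. ✗
w4: no successors, so □(□p ∧ ◇¬p) holds vacuously. ✓
w7: no successors, so □(□p ∧ ◇¬p) holds vacuously. ✓
Satisfying worlds: {w4, w7}.

2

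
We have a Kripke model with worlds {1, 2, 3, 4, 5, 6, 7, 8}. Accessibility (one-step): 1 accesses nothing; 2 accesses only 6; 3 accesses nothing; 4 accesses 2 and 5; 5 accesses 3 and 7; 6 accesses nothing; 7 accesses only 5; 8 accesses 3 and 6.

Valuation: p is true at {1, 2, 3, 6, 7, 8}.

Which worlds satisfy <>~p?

{4, 7}

1: no successors, so <>~p fails. ✗
2: successors {6}; ~p there: 6:F. ✗
3: no successors, so <>~p fails. ✗
4: successors {2, 5}; ~p there: 2:F, 5:T. ✓
5: successors {3, 7}; ~p there: 3:F, 7:F. ✗
6: no successors, so <>~p fails. ✗
7: successors {5}; ~p there: 5:T. ✓
8: successors {3, 6}; ~p there: 3:F, 6:F. ✗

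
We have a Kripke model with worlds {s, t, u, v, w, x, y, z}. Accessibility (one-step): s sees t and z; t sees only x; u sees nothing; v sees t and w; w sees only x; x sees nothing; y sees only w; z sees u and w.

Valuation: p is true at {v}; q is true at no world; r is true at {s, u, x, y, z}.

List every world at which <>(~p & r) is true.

{s, t, w, z}

s: successors {t, z}; ~p & r there: t:F, z:T. ✓
t: successors {x}; ~p & r there: x:T. ✓
u: no successors, so <>(~p & r) fails. ✗
v: successors {t, w}; ~p & r there: t:F, w:F. ✗
w: successors {x}; ~p & r there: x:T. ✓
x: no successors, so <>(~p & r) fails. ✗
y: successors {w}; ~p & r there: w:F. ✗
z: successors {u, w}; ~p & r there: u:T, w:F. ✓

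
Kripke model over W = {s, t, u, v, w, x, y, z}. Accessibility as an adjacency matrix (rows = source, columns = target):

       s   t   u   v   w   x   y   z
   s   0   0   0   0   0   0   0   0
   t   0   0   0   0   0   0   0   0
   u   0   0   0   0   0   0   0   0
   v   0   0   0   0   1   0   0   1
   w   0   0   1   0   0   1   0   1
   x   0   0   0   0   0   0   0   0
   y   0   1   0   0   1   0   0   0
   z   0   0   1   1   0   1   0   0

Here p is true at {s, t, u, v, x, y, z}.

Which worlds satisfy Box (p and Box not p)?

{s, t, u, x}

s: no successors, so Box (p and Box not p) holds vacuously. ✓
t: no successors, so Box (p and Box not p) holds vacuously. ✓
u: no successors, so Box (p and Box not p) holds vacuously. ✓
v: successors {w, z}; p and Box not p there: w:F, z:F. ✗
w: successors {u, x, z}; p and Box not p there: u:T, x:T, z:F. ✗
x: no successors, so Box (p and Box not p) holds vacuously. ✓
y: successors {t, w}; p and Box not p there: t:T, w:F. ✗
z: successors {u, v, x}; p and Box not p there: u:T, v:F, x:T. ✗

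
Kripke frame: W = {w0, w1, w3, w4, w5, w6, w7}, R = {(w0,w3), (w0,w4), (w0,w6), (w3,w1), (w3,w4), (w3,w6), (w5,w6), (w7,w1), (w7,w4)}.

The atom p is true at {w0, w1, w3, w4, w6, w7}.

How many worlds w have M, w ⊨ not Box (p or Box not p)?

w0: Box (p or Box not p) is T. ✗
w1: Box (p or Box not p) is T. ✗
w3: Box (p or Box not p) is T. ✗
w4: Box (p or Box not p) is T. ✗
w5: Box (p or Box not p) is T. ✗
w6: Box (p or Box not p) is T. ✗
w7: Box (p or Box not p) is T. ✗
Satisfying worlds: ∅.

0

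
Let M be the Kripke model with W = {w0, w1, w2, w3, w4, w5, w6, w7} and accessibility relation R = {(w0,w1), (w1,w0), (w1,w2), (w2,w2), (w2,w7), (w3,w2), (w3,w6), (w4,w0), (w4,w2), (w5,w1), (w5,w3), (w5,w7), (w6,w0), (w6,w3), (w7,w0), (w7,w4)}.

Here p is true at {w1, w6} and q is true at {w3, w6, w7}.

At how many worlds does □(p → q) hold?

w0: successors {w1}; p → q there: w1:F. ✗
w1: successors {w0, w2}; p → q there: w0:T, w2:T. ✓
w2: successors {w2, w7}; p → q there: w2:T, w7:T. ✓
w3: successors {w2, w6}; p → q there: w2:T, w6:T. ✓
w4: successors {w0, w2}; p → q there: w0:T, w2:T. ✓
w5: successors {w1, w3, w7}; p → q there: w1:F, w3:T, w7:T. ✗
w6: successors {w0, w3}; p → q there: w0:T, w3:T. ✓
w7: successors {w0, w4}; p → q there: w0:T, w4:T. ✓
Satisfying worlds: {w1, w2, w3, w4, w6, w7}.

6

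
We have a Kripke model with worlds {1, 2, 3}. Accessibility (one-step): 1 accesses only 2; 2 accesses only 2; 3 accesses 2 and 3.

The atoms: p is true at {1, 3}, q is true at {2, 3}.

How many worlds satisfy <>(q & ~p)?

3

1: successors {2}; q & ~p there: 2:T. ✓
2: successors {2}; q & ~p there: 2:T. ✓
3: successors {2, 3}; q & ~p there: 2:T, 3:F. ✓
Satisfying worlds: {1, 2, 3}.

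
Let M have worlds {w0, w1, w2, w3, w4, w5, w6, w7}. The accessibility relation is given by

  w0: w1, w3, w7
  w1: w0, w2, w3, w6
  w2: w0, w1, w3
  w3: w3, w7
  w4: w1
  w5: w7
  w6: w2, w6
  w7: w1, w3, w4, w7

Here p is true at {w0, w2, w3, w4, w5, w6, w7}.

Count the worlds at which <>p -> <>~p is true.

w0: <>p is T, <>~p is T. ✓
w1: <>p is T, <>~p is F. ✗
w2: <>p is T, <>~p is T. ✓
w3: <>p is T, <>~p is F. ✗
w4: <>p is F, <>~p is T. ✓
w5: <>p is T, <>~p is F. ✗
w6: <>p is T, <>~p is F. ✗
w7: <>p is T, <>~p is T. ✓
Satisfying worlds: {w0, w2, w4, w7}.

4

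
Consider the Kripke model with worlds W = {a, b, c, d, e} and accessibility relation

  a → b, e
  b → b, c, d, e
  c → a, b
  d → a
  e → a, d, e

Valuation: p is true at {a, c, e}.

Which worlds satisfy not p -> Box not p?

{a, c, e}

a: not p is F, Box not p is F. ✓
b: not p is T, Box not p is F. ✗
c: not p is F, Box not p is F. ✓
d: not p is T, Box not p is F. ✗
e: not p is F, Box not p is F. ✓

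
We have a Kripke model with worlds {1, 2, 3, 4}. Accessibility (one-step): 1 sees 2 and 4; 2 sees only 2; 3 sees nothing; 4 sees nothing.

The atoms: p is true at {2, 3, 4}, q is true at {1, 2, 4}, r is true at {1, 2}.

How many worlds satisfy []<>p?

3

1: successors {2, 4}; <>p there: 2:T, 4:F. ✗
2: successors {2}; <>p there: 2:T. ✓
3: no successors, so []<>p holds vacuously. ✓
4: no successors, so []<>p holds vacuously. ✓
Satisfying worlds: {2, 3, 4}.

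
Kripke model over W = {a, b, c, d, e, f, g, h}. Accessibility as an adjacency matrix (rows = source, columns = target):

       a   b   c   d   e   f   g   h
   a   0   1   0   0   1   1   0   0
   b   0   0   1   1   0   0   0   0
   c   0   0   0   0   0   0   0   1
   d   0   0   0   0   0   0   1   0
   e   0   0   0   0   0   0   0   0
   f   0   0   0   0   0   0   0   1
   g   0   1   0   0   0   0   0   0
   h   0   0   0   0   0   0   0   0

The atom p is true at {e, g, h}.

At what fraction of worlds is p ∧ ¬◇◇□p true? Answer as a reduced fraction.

a: p is F, ¬◇◇□p is F. ✗
b: p is F, ¬◇◇□p is F. ✗
c: p is F, ¬◇◇□p is T. ✗
d: p is F, ¬◇◇□p is T. ✗
e: p is T, ¬◇◇□p is T. ✓
f: p is F, ¬◇◇□p is T. ✗
g: p is T, ¬◇◇□p is F. ✗
h: p is T, ¬◇◇□p is T. ✓
That's 2 of 8 worlds, so 2/8 = 1/4.

1/4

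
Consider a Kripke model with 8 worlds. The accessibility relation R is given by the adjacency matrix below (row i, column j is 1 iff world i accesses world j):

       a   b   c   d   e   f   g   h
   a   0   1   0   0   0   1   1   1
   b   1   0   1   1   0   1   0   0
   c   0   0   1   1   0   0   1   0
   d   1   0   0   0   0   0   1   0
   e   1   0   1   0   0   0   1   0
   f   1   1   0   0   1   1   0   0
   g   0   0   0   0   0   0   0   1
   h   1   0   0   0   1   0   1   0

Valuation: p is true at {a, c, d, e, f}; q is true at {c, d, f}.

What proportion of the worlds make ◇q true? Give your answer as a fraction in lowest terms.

a: successors {b, f, g, h}; q there: b:F, f:T, g:F, h:F. ✓
b: successors {a, c, d, f}; q there: a:F, c:T, d:T, f:T. ✓
c: successors {c, d, g}; q there: c:T, d:T, g:F. ✓
d: successors {a, g}; q there: a:F, g:F. ✗
e: successors {a, c, g}; q there: a:F, c:T, g:F. ✓
f: successors {a, b, e, f}; q there: a:F, b:F, e:F, f:T. ✓
g: successors {h}; q there: h:F. ✗
h: successors {a, e, g}; q there: a:F, e:F, g:F. ✗
That's 5 of 8 worlds, so 5/8.

5/8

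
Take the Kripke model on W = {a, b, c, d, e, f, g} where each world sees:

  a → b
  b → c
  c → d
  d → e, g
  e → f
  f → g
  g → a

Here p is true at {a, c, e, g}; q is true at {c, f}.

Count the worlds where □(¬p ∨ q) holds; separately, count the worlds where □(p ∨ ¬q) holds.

4 and 6

For □(¬p ∨ q):
a: successors {b}; ¬p ∨ q there: b:T. ✓
b: successors {c}; ¬p ∨ q there: c:T. ✓
c: successors {d}; ¬p ∨ q there: d:T. ✓
d: successors {e, g}; ¬p ∨ q there: e:F, g:F. ✗
e: successors {f}; ¬p ∨ q there: f:T. ✓
f: successors {g}; ¬p ∨ q there: g:F. ✗
g: successors {a}; ¬p ∨ q there: a:F. ✗
— 4 worlds.
For □(p ∨ ¬q):
a: successors {b}; p ∨ ¬q there: b:T. ✓
b: successors {c}; p ∨ ¬q there: c:T. ✓
c: successors {d}; p ∨ ¬q there: d:T. ✓
d: successors {e, g}; p ∨ ¬q there: e:T, g:T. ✓
e: successors {f}; p ∨ ¬q there: f:F. ✗
f: successors {g}; p ∨ ¬q there: g:T. ✓
g: successors {a}; p ∨ ¬q there: a:T. ✓
— 6 worlds.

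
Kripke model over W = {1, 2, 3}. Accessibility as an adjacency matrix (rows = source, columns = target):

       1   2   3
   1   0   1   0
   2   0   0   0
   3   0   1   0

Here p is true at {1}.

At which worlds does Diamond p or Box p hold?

{2}

1: Diamond p is F, Box p is F. ✗
2: Diamond p is F, Box p is T. ✓
3: Diamond p is F, Box p is F. ✗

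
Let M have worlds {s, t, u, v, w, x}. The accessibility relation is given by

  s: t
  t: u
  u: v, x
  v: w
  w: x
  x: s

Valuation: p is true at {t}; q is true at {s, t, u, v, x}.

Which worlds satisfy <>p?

s: successors {t}; p there: t:T. ✓
t: successors {u}; p there: u:F. ✗
u: successors {v, x}; p there: v:F, x:F. ✗
v: successors {w}; p there: w:F. ✗
w: successors {x}; p there: x:F. ✗
x: successors {s}; p there: s:F. ✗

{s}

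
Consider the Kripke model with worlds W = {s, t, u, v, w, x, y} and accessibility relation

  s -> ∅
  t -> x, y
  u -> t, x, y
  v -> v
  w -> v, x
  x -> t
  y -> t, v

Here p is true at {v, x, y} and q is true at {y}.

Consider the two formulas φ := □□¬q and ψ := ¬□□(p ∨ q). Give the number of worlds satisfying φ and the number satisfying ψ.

4 and 3

For □□¬q:
s: no successors, so □□¬q holds vacuously. ✓
t: successors {x, y}; □¬q there: x:T, y:T. ✓
u: successors {t, x, y}; □¬q there: t:F, x:T, y:T. ✗
v: successors {v}; □¬q there: v:T. ✓
w: successors {v, x}; □¬q there: v:T, x:T. ✓
x: successors {t}; □¬q there: t:F. ✗
y: successors {t, v}; □¬q there: t:F, v:T. ✗
— 4 worlds.
For ¬□□(p ∨ q):
s: □□(p ∨ q) is T. ✗
t: □□(p ∨ q) is F. ✓
u: □□(p ∨ q) is F. ✓
v: □□(p ∨ q) is T. ✗
w: □□(p ∨ q) is F. ✓
x: □□(p ∨ q) is T. ✗
y: □□(p ∨ q) is T. ✗
— 3 worlds.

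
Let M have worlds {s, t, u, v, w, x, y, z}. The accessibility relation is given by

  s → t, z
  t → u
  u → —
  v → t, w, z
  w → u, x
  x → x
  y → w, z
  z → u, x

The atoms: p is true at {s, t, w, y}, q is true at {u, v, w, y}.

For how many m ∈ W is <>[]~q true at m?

s: successors {t, z}; []~q there: t:F, z:F. ✗
t: successors {u}; []~q there: u:T. ✓
u: no successors, so <>[]~q fails. ✗
v: successors {t, w, z}; []~q there: t:F, w:F, z:F. ✗
w: successors {u, x}; []~q there: u:T, x:T. ✓
x: successors {x}; []~q there: x:T. ✓
y: successors {w, z}; []~q there: w:F, z:F. ✗
z: successors {u, x}; []~q there: u:T, x:T. ✓
Satisfying worlds: {t, w, x, z}.

4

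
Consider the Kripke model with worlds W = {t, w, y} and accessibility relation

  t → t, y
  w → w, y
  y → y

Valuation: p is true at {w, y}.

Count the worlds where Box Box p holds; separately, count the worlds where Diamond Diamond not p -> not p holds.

For Box Box p:
t: successors {t, y}; Box p there: t:F, y:T. ✗
w: successors {w, y}; Box p there: w:T, y:T. ✓
y: successors {y}; Box p there: y:T. ✓
— 2 worlds.
For Diamond Diamond not p -> not p:
t: Diamond Diamond not p is T, not p is T. ✓
w: Diamond Diamond not p is F, not p is F. ✓
y: Diamond Diamond not p is F, not p is F. ✓
— 3 worlds.

2 and 3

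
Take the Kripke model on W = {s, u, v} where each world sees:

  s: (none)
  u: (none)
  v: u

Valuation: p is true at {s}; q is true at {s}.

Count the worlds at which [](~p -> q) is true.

s: no successors, so [](~p -> q) holds vacuously. ✓
u: no successors, so [](~p -> q) holds vacuously. ✓
v: successors {u}; ~p -> q there: u:F. ✗
Satisfying worlds: {s, u}.

2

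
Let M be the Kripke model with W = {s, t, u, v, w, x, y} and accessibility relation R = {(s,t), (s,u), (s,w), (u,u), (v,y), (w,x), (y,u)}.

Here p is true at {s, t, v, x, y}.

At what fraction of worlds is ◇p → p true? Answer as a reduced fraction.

6/7

s: ◇p is T, p is T. ✓
t: ◇p is F, p is T. ✓
u: ◇p is F, p is F. ✓
v: ◇p is T, p is T. ✓
w: ◇p is T, p is F. ✗
x: ◇p is F, p is T. ✓
y: ◇p is F, p is T. ✓
That's 6 of 7 worlds, so 6/7.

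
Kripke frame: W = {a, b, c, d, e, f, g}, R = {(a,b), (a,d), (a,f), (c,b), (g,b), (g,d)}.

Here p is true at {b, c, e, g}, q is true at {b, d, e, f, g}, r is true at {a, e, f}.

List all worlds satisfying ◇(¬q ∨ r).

{a}

a: successors {b, d, f}; ¬q ∨ r there: b:F, d:F, f:T. ✓
b: no successors, so ◇(¬q ∨ r) fails. ✗
c: successors {b}; ¬q ∨ r there: b:F. ✗
d: no successors, so ◇(¬q ∨ r) fails. ✗
e: no successors, so ◇(¬q ∨ r) fails. ✗
f: no successors, so ◇(¬q ∨ r) fails. ✗
g: successors {b, d}; ¬q ∨ r there: b:F, d:F. ✗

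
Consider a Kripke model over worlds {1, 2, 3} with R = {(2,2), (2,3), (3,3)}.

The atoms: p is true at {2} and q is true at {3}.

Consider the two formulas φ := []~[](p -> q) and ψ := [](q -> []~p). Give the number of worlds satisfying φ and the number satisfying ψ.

For []~[](p -> q):
1: no successors, so []~[](p -> q) holds vacuously. ✓
2: successors {2, 3}; ~[](p -> q) there: 2:T, 3:F. ✗
3: successors {3}; ~[](p -> q) there: 3:F. ✗
— 1 world.
For [](q -> []~p):
1: no successors, so [](q -> []~p) holds vacuously. ✓
2: successors {2, 3}; q -> []~p there: 2:T, 3:T. ✓
3: successors {3}; q -> []~p there: 3:T. ✓
— 3 worlds.

1 and 3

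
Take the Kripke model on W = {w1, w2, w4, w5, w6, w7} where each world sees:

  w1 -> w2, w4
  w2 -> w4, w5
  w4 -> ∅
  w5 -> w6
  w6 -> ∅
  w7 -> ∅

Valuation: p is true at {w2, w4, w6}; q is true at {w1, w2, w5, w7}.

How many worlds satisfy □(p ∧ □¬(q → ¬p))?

w1: successors {w2, w4}; p ∧ □¬(q → ¬p) there: w2:F, w4:T. ✗
w2: successors {w4, w5}; p ∧ □¬(q → ¬p) there: w4:T, w5:F. ✗
w4: no successors, so □(p ∧ □¬(q → ¬p)) holds vacuously. ✓
w5: successors {w6}; p ∧ □¬(q → ¬p) there: w6:T. ✓
w6: no successors, so □(p ∧ □¬(q → ¬p)) holds vacuously. ✓
w7: no successors, so □(p ∧ □¬(q → ¬p)) holds vacuously. ✓
Satisfying worlds: {w4, w5, w6, w7}.

4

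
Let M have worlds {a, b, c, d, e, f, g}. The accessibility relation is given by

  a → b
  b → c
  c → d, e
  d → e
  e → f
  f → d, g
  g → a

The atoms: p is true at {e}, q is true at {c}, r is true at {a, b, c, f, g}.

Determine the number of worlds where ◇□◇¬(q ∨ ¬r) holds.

a: successors {b}; □◇¬(q ∨ ¬r) there: b:F. ✗
b: successors {c}; □◇¬(q ∨ ¬r) there: c:F. ✗
c: successors {d, e}; □◇¬(q ∨ ¬r) there: d:T, e:T. ✓
d: successors {e}; □◇¬(q ∨ ¬r) there: e:T. ✓
e: successors {f}; □◇¬(q ∨ ¬r) there: f:F. ✗
f: successors {d, g}; □◇¬(q ∨ ¬r) there: d:T, g:T. ✓
g: successors {a}; □◇¬(q ∨ ¬r) there: a:F. ✗
Satisfying worlds: {c, d, f}.

3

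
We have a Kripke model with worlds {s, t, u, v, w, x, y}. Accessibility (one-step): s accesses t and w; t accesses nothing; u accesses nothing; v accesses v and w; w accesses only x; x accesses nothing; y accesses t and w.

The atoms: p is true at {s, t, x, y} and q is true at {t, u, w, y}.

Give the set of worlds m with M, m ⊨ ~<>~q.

s: <>~q is F. ✓
t: <>~q is F. ✓
u: <>~q is F. ✓
v: <>~q is T. ✗
w: <>~q is T. ✗
x: <>~q is F. ✓
y: <>~q is F. ✓

{s, t, u, x, y}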